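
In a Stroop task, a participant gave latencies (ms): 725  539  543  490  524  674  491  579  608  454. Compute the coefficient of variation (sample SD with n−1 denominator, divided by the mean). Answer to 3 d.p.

0.152

n = 10, Σ = 5627, M = 562.7000
Σ(x−M)² = 65736.100; s = √(65736.100/9) = 85.4635
CV = 85.4635 / 562.7000 = 0.15188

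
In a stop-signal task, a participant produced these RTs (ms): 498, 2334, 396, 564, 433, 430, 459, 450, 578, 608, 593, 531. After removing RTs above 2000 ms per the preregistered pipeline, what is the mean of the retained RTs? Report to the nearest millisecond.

Excluded: 2334
Retained (n=11): Σ = 5540
Mean = 5540/11 = 503.6364

504 ms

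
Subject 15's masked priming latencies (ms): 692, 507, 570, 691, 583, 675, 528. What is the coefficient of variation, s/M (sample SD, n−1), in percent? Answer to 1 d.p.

13.0%

n = 7, Σ = 4246, M = 606.5714
Σ(x−M)² = 37089.714; s = √(37089.714/6) = 78.6233
CV = 78.6233 / 606.5714 = 0.12962 = 12.962%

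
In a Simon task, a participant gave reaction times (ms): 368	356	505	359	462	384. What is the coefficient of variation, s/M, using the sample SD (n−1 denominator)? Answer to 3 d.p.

0.154

n = 6, Σ = 2434, M = 405.6667
Σ(x−M)² = 19573.333; s = √(19573.333/5) = 62.5673
CV = 62.5673 / 405.6667 = 0.15423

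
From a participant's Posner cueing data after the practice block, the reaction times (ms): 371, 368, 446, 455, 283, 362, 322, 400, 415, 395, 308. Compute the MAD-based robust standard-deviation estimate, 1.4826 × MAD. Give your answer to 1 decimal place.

Sorted: 283, 308, 322, 362, 368, 371, 395, 400, 415, 446, 455 → median = 371
|x − 371| sorted: 0, 3, 9, 24, 29, 44, 49, 63, 75, 84, 88 → MAD = 44
Robust SD ≈ 1.4826 × 44 = 65.234

65.2 ms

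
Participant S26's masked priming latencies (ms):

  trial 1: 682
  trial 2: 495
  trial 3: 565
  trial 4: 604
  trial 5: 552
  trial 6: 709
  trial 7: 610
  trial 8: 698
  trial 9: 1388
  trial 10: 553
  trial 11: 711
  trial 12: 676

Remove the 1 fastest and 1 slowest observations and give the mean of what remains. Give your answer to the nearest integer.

Sorted: 495, 552, 553, 565, 604, 610, 676, 682, 698, 709, 711, 1388
Drop lowest 1 (495) and highest 1 (1388)
Remaining (n=10): Σ = 6360, mean = 6360/10 = 636.000

636 ms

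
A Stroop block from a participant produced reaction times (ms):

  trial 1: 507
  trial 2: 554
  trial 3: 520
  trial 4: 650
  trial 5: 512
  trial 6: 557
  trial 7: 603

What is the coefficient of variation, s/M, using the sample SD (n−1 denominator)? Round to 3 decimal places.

0.095

n = 7, Σ = 3903, M = 557.5714
Σ(x−M)² = 16665.714; s = √(16665.714/6) = 52.7031
CV = 52.7031 / 557.5714 = 0.09452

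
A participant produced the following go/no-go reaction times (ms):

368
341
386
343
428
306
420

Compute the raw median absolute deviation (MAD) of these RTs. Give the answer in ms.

27 ms

Sorted: 306, 341, 343, 368, 386, 420, 428 → median = 368
|x − 368|: 0, 27, 18, 25, 60, 62, 52
Sorted deviations: 0, 18, 25, 27, 52, 60, 62 → MAD = 27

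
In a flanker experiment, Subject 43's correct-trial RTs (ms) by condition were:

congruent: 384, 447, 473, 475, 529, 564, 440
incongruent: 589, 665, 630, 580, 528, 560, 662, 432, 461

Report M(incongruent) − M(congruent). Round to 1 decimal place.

M(congruent) = 3312/7 = 473.143
M(incongruent) = 5107/9 = 567.444
Difference = 567.444 − 473.143 = 94.302 ms

94.3 ms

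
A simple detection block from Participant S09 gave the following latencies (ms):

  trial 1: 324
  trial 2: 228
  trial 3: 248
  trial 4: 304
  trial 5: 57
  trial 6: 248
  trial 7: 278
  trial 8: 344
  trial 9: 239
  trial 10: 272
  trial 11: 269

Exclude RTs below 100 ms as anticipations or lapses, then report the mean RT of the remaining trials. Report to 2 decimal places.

Excluded: 57
Retained (n=10): Σ = 2754
Mean = 2754/10 = 275.4000

275.40 ms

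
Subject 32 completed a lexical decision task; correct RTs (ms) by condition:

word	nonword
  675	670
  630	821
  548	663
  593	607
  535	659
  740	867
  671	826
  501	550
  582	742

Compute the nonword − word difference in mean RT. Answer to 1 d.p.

M(word) = 5475/9 = 608.333
M(nonword) = 6405/9 = 711.667
Difference = 711.667 − 608.333 = 103.333 ms

103.3 ms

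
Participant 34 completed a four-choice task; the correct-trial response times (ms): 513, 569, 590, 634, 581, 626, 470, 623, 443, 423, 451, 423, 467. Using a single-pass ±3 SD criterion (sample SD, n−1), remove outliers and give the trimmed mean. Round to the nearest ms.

524 ms

n = 13, ΣRT = 6813, M = 524.077
Σ(x−M)² = 80512.92; s = √(80512.92/12) = 81.911
Cutoffs: 524.077 ± 3·81.911 → [278.3, 769.8]
No RTs fall outside the cutoffs; all 13 retained. Mean = 6813/13 = 524.077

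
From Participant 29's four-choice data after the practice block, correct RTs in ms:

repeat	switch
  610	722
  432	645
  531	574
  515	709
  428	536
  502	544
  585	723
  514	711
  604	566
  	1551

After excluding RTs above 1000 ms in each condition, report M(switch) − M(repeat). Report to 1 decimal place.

112.1 ms

switch: exclude 1551
M(repeat) = 4721/9 = 524.556
M(switch) = 5730/9 = 636.667
Difference = 636.667 − 524.556 = 112.111 ms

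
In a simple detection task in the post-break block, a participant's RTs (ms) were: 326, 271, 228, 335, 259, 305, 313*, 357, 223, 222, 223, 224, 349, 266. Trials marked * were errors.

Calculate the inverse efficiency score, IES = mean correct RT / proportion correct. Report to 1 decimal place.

Correct trials (n=13): 326, 271, 228, 335, 259, 305, 357, 223, 222, 223, 224, 349, 266
Mean correct RT = 3588/13 = 276.0000 ms
Proportion correct = 13/14
IES = 276.0000 / (13/14) = 297.231 ms

297.2 ms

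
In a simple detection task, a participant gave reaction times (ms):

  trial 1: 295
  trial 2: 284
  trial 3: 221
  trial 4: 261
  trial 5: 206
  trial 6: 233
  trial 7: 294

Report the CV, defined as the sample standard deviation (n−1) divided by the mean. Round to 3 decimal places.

0.143

n = 7, Σ = 1794, M = 256.2857
Σ(x−M)² = 8027.429; s = √(8027.429/6) = 36.5774
CV = 36.5774 / 256.2857 = 0.14272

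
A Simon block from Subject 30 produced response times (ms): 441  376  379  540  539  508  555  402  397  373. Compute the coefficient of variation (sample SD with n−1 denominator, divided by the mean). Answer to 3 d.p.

n = 10, Σ = 4510, M = 451.0000
Σ(x−M)² = 52040.000; s = √(52040.000/9) = 76.0409
CV = 76.0409 / 451.0000 = 0.16861

0.169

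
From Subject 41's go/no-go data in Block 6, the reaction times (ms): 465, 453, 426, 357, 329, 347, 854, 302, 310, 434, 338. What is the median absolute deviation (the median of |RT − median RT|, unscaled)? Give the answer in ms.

Sorted: 302, 310, 329, 338, 347, 357, 426, 434, 453, 465, 854 → median = 357
|x − 357|: 108, 96, 69, 0, 28, 10, 497, 55, 47, 77, 19
Sorted deviations: 0, 10, 19, 28, 47, 55, 69, 77, 96, 108, 497 → MAD = 55

55 ms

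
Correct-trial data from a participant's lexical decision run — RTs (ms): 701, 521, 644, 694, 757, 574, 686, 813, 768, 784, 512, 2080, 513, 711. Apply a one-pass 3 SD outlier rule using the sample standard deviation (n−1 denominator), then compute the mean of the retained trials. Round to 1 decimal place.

n = 14, ΣRT = 10758, M = 768.429
Σ(x−M)² = 1988263.43; s = √(1988263.43/13) = 391.080
Cutoffs: 768.429 ± 3·391.080 → [-404.8, 1941.7]
Outside: 2080 → excluded.
Retained (n=13): Σ = 8678, mean = 8678/13 = 667.538

667.5 ms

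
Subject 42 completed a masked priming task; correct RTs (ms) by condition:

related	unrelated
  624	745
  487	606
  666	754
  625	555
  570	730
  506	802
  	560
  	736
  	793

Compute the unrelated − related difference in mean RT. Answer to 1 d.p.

M(related) = 3478/6 = 579.667
M(unrelated) = 6281/9 = 697.889
Difference = 697.889 − 579.667 = 118.222 ms

118.2 ms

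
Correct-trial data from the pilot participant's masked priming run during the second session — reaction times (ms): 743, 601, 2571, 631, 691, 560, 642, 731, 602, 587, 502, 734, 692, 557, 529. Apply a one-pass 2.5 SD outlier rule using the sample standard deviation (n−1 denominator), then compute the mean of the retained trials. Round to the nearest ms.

n = 15, ΣRT = 11373, M = 758.200
Σ(x−M)² = 3602736.40; s = √(3602736.40/14) = 507.285
Cutoffs: 758.200 ± 2.5·507.285 → [-510.0, 2026.4]
Outside: 2571 → excluded.
Retained (n=14): Σ = 8802, mean = 8802/14 = 628.714

629 ms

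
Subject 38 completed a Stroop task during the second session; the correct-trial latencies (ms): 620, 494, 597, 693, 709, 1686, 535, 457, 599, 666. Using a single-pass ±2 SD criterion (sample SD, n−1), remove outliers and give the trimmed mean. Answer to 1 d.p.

596.7 ms

n = 10, ΣRT = 7056, M = 705.600
Σ(x−M)² = 1129088.40; s = √(1129088.40/9) = 354.195
Cutoffs: 705.600 ± 2·354.195 → [-2.8, 1414.0]
Outside: 1686 → excluded.
Retained (n=9): Σ = 5370, mean = 5370/9 = 596.667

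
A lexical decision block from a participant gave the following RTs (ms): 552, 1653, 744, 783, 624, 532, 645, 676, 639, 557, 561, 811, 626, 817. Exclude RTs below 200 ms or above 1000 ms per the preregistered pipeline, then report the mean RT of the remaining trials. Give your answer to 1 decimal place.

659.0 ms

Excluded: 1653
Retained (n=13): Σ = 8567
Mean = 8567/13 = 659.0000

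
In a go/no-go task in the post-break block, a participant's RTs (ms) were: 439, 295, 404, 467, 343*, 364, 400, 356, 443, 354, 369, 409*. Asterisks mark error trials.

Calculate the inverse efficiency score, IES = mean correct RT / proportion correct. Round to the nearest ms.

467 ms

Correct trials (n=10): 439, 295, 404, 467, 364, 400, 356, 443, 354, 369
Mean correct RT = 3891/10 = 389.1000 ms
Proportion correct = 10/12
IES = 389.1000 / (10/12) = 466.920 ms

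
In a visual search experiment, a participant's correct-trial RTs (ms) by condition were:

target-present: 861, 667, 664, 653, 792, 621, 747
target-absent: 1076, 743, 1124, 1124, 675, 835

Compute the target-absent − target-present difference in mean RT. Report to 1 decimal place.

M(target-present) = 5005/7 = 715.000
M(target-absent) = 5577/6 = 929.500
Difference = 929.500 − 715.000 = 214.500 ms

214.5 ms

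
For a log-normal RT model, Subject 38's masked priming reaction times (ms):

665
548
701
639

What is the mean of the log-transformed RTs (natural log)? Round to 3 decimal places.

ln(RT): 6.4998, 6.3063, 6.5525, 6.4599
Σ ln(RT) = 25.8185
Mean = 25.8185/4 = 6.45462

6.455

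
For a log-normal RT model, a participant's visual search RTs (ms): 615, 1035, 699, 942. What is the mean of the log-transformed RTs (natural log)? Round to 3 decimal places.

ln(RT): 6.4216, 6.9422, 6.5497, 6.8480
Σ ln(RT) = 26.7614
Mean = 26.7614/4 = 6.69036

6.690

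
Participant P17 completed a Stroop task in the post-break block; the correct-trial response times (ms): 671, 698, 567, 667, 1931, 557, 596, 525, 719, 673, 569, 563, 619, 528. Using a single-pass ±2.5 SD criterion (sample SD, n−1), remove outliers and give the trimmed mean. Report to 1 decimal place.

n = 14, ΣRT = 9883, M = 705.929
Σ(x−M)² = 1669546.93; s = √(1669546.93/13) = 358.367
Cutoffs: 705.929 ± 2.5·358.367 → [-190.0, 1601.8]
Outside: 1931 → excluded.
Retained (n=13): Σ = 7952, mean = 7952/13 = 611.692

611.7 ms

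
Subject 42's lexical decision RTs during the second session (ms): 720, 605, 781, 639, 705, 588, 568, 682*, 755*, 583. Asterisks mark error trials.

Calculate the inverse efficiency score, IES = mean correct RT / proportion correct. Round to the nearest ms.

Correct trials (n=8): 720, 605, 781, 639, 705, 588, 568, 583
Mean correct RT = 5189/8 = 648.6250 ms
Proportion correct = 8/10
IES = 648.6250 / (8/10) = 810.781 ms

811 ms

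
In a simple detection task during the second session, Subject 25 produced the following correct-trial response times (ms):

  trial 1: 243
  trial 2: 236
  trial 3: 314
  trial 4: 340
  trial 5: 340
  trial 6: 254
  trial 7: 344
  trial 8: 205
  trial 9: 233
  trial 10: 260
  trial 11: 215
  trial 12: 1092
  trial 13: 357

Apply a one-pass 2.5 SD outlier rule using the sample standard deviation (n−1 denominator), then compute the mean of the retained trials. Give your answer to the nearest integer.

278 ms

n = 13, ΣRT = 4433, M = 341.000
Σ(x−M)² = 645792.00; s = √(645792.00/12) = 231.983
Cutoffs: 341.000 ± 2.5·231.983 → [-239.0, 921.0]
Outside: 1092 → excluded.
Retained (n=12): Σ = 3341, mean = 3341/12 = 278.417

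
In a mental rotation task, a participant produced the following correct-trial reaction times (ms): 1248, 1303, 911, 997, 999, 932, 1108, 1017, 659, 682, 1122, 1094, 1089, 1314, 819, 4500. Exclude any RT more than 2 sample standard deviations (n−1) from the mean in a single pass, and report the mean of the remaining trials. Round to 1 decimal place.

1019.6 ms

n = 16, ΣRT = 19794, M = 1237.125
Σ(x−M)² = 11908571.75; s = √(11908571.75/15) = 891.013
Cutoffs: 1237.125 ± 2·891.013 → [-544.9, 3019.2]
Outside: 4500 → excluded.
Retained (n=15): Σ = 15294, mean = 15294/15 = 1019.600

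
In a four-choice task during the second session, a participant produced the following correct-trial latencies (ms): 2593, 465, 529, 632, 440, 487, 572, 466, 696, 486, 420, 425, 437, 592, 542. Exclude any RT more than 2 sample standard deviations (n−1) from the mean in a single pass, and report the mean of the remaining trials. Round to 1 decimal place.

n = 15, ΣRT = 9782, M = 652.133
Σ(x−M)² = 4127913.73; s = √(4127913.73/14) = 543.002
Cutoffs: 652.133 ± 2·543.002 → [-433.9, 1738.1]
Outside: 2593 → excluded.
Retained (n=14): Σ = 7189, mean = 7189/14 = 513.500

513.5 ms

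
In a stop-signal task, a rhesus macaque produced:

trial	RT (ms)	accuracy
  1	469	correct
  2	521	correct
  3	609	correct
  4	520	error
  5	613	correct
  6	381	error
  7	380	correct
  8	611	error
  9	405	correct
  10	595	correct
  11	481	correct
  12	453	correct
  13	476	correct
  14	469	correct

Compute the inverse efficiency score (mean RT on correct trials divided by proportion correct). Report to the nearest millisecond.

633 ms

Correct trials (n=11): 469, 521, 609, 613, 380, 405, 595, 481, 453, 476, 469
Mean correct RT = 5471/11 = 497.3636 ms
Proportion correct = 11/14
IES = 497.3636 / (11/14) = 633.008 ms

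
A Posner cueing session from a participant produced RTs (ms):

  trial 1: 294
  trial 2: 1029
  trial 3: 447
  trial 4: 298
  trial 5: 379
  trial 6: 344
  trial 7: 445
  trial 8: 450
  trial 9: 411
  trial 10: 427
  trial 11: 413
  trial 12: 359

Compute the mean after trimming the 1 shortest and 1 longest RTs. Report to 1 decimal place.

397.3 ms

Sorted: 294, 298, 344, 359, 379, 411, 413, 427, 445, 447, 450, 1029
Drop lowest 1 (294) and highest 1 (1029)
Remaining (n=10): Σ = 3973, mean = 3973/10 = 397.300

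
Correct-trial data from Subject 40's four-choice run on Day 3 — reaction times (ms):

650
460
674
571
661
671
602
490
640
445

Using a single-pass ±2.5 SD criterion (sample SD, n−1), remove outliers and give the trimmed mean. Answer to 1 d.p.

n = 10, ΣRT = 5864, M = 586.400
Σ(x−M)² = 73058.40; s = √(73058.40/9) = 90.098
Cutoffs: 586.400 ± 2.5·90.098 → [361.2, 811.6]
No RTs fall outside the cutoffs; all 10 retained. Mean = 5864/10 = 586.400

586.4 ms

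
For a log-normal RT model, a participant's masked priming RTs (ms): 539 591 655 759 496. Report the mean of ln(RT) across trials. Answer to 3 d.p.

ln(RT): 6.2897, 6.3818, 6.4846, 6.6320, 6.2066
Σ ln(RT) = 31.9947
Mean = 31.9947/5 = 6.39895

6.399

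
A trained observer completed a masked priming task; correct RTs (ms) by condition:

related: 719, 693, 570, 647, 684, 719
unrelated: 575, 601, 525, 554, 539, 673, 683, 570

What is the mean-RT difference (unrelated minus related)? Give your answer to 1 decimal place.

M(related) = 4032/6 = 672.000
M(unrelated) = 4720/8 = 590.000
Difference = 590.000 − 672.000 = -82.000 ms

-82.0 ms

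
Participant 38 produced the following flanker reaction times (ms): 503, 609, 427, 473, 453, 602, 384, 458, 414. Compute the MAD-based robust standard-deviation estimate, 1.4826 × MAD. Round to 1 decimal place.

Sorted: 384, 414, 427, 453, 458, 473, 503, 602, 609 → median = 458
|x − 458| sorted: 0, 5, 15, 31, 44, 45, 74, 144, 151 → MAD = 44
Robust SD ≈ 1.4826 × 44 = 65.234

65.2 ms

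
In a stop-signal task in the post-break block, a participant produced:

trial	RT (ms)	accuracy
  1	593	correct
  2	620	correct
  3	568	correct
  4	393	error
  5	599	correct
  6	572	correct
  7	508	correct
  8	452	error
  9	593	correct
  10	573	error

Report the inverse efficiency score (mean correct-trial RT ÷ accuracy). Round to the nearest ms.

827 ms

Correct trials (n=7): 593, 620, 568, 599, 572, 508, 593
Mean correct RT = 4053/7 = 579.0000 ms
Proportion correct = 7/10
IES = 579.0000 / (7/10) = 827.143 ms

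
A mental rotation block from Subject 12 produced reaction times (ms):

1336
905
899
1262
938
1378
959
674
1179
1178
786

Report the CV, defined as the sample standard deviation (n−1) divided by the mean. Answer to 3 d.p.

n = 11, Σ = 11494, M = 1044.9091
Σ(x−M)² = 542786.909; s = √(542786.909/10) = 232.9779
CV = 232.9779 / 1044.9091 = 0.22296

0.223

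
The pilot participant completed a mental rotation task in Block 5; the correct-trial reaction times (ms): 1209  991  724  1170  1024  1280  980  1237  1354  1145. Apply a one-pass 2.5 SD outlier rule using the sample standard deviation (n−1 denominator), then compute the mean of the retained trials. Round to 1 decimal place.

1111.4 ms

n = 10, ΣRT = 11114, M = 1111.400
Σ(x−M)² = 306624.40; s = √(306624.40/9) = 184.579
Cutoffs: 1111.400 ± 2.5·184.579 → [650.0, 1572.8]
No RTs fall outside the cutoffs; all 10 retained. Mean = 11114/10 = 1111.400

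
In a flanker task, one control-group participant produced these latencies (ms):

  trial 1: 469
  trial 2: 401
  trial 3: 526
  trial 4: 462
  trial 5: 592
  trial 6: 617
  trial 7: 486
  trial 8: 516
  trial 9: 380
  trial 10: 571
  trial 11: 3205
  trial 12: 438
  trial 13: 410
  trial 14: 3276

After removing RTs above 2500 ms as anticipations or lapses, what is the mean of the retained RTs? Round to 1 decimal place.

489.0 ms

Excluded: 3205, 3276
Retained (n=12): Σ = 5868
Mean = 5868/12 = 489.0000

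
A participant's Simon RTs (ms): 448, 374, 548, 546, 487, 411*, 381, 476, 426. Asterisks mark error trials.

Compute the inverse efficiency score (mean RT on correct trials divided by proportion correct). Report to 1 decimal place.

Correct trials (n=8): 448, 374, 548, 546, 487, 381, 476, 426
Mean correct RT = 3686/8 = 460.7500 ms
Proportion correct = 8/9
IES = 460.7500 / (8/9) = 518.344 ms

518.3 ms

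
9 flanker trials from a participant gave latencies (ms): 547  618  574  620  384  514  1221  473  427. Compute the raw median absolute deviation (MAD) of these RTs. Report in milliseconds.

Sorted: 384, 427, 473, 514, 547, 574, 618, 620, 1221 → median = 547
|x − 547|: 0, 71, 27, 73, 163, 33, 674, 74, 120
Sorted deviations: 0, 27, 33, 71, 73, 74, 120, 163, 674 → MAD = 73

73 ms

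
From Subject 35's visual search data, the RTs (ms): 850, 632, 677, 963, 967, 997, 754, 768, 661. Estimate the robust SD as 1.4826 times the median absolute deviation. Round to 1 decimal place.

158.6 ms

Sorted: 632, 661, 677, 754, 768, 850, 963, 967, 997 → median = 768
|x − 768| sorted: 0, 14, 82, 91, 107, 136, 195, 199, 229 → MAD = 107
Robust SD ≈ 1.4826 × 107 = 158.638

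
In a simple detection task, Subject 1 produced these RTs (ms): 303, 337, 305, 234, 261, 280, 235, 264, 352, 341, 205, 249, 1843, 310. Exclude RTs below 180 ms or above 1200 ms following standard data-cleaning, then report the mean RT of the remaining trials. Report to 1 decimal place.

Excluded: 1843
Retained (n=13): Σ = 3676
Mean = 3676/13 = 282.7692

282.8 ms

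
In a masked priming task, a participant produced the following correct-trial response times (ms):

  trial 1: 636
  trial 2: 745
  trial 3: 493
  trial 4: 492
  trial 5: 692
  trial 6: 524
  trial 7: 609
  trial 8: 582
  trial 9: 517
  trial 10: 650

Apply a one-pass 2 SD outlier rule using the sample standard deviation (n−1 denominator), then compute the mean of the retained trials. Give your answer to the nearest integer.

594 ms

n = 10, ΣRT = 5940, M = 594.000
Σ(x−M)² = 69108.00; s = √(69108.00/9) = 87.628
Cutoffs: 594.000 ± 2·87.628 → [418.7, 769.3]
No RTs fall outside the cutoffs; all 10 retained. Mean = 5940/10 = 594.000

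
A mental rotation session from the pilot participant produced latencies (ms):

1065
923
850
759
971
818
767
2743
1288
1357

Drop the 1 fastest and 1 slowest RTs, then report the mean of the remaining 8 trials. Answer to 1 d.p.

Sorted: 759, 767, 818, 850, 923, 971, 1065, 1288, 1357, 2743
Drop lowest 1 (759) and highest 1 (2743)
Remaining (n=8): Σ = 8039, mean = 8039/8 = 1004.875

1004.9 ms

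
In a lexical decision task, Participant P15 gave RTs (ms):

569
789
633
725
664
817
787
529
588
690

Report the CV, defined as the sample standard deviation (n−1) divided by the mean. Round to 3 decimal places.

0.147

n = 10, Σ = 6791, M = 679.1000
Σ(x−M)² = 90266.900; s = √(90266.900/9) = 100.1482
CV = 100.1482 / 679.1000 = 0.14747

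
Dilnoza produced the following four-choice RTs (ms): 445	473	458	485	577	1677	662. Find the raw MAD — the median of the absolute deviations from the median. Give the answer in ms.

40 ms

Sorted: 445, 458, 473, 485, 577, 662, 1677 → median = 485
|x − 485|: 40, 12, 27, 0, 92, 1192, 177
Sorted deviations: 0, 12, 27, 40, 92, 177, 1192 → MAD = 40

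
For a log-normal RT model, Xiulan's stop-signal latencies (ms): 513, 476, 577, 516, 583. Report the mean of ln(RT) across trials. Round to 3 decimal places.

ln(RT): 6.2403, 6.1654, 6.3578, 6.2461, 6.3682
Σ ln(RT) = 31.3778
Mean = 31.3778/5 = 6.27557

6.276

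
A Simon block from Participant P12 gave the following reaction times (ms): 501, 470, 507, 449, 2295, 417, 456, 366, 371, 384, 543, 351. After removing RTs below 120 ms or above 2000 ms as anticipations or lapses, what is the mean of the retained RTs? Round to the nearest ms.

438 ms

Excluded: 2295
Retained (n=11): Σ = 4815
Mean = 4815/11 = 437.7273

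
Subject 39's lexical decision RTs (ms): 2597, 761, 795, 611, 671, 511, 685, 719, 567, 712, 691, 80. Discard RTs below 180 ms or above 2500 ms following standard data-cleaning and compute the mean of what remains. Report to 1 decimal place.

672.3 ms

Excluded: 80, 2597
Retained (n=10): Σ = 6723
Mean = 6723/10 = 672.3000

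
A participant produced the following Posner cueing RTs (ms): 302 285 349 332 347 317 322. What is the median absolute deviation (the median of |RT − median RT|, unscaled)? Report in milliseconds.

20 ms

Sorted: 285, 302, 317, 322, 332, 347, 349 → median = 322
|x − 322|: 20, 37, 27, 10, 25, 5, 0
Sorted deviations: 0, 5, 10, 20, 25, 27, 37 → MAD = 20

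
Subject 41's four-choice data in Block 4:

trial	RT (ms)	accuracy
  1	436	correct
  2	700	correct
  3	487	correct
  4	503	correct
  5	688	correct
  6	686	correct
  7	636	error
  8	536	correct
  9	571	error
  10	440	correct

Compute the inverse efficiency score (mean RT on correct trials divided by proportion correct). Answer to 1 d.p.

699.4 ms

Correct trials (n=8): 436, 700, 487, 503, 688, 686, 536, 440
Mean correct RT = 4476/8 = 559.5000 ms
Proportion correct = 8/10
IES = 559.5000 / (8/10) = 699.375 ms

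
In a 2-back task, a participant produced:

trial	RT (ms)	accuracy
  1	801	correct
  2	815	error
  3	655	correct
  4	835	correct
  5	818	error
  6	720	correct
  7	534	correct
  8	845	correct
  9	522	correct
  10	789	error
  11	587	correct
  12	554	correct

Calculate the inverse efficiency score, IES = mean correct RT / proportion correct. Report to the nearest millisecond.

897 ms

Correct trials (n=9): 801, 655, 835, 720, 534, 845, 522, 587, 554
Mean correct RT = 6053/9 = 672.5556 ms
Proportion correct = 9/12
IES = 672.5556 / (9/12) = 896.741 ms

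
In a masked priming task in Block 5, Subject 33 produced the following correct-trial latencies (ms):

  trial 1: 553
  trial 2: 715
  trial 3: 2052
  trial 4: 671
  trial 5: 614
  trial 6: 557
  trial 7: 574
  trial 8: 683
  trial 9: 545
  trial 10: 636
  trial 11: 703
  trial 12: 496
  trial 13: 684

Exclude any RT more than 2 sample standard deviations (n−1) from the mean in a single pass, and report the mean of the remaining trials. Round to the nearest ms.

n = 13, ΣRT = 9483, M = 729.462
Σ(x−M)² = 1953307.23; s = √(1953307.23/12) = 403.455
Cutoffs: 729.462 ± 2·403.455 → [-77.4, 1536.4]
Outside: 2052 → excluded.
Retained (n=12): Σ = 7431, mean = 7431/12 = 619.250

619 ms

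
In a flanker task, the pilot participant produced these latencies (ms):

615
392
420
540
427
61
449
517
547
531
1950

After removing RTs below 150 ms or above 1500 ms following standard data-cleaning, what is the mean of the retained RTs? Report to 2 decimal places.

493.11 ms

Excluded: 61, 1950
Retained (n=9): Σ = 4438
Mean = 4438/9 = 493.1111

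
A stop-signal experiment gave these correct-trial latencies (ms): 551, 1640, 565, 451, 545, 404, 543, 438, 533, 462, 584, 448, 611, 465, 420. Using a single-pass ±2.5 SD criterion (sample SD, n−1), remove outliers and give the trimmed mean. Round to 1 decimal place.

501.4 ms

n = 15, ΣRT = 8660, M = 577.333
Σ(x−M)² = 1268293.33; s = √(1268293.33/14) = 300.986
Cutoffs: 577.333 ± 2.5·300.986 → [-175.1, 1329.8]
Outside: 1640 → excluded.
Retained (n=14): Σ = 7020, mean = 7020/14 = 501.429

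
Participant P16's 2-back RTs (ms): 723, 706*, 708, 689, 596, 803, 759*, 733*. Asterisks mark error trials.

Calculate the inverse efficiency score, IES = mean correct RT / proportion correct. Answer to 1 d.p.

Correct trials (n=5): 723, 708, 689, 596, 803
Mean correct RT = 3519/5 = 703.8000 ms
Proportion correct = 5/8
IES = 703.8000 / (5/8) = 1126.080 ms

1126.1 ms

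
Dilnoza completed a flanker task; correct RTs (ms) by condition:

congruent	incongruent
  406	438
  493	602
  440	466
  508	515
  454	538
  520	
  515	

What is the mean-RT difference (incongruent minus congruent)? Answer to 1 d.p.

M(congruent) = 3336/7 = 476.571
M(incongruent) = 2559/5 = 511.800
Difference = 511.800 − 476.571 = 35.229 ms

35.2 ms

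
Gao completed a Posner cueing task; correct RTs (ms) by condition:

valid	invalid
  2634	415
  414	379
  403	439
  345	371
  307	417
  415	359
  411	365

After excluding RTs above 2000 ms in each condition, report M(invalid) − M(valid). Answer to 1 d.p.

9.6 ms

valid: exclude 2634
M(valid) = 2295/6 = 382.500
M(invalid) = 2745/7 = 392.143
Difference = 392.143 − 382.500 = 9.643 ms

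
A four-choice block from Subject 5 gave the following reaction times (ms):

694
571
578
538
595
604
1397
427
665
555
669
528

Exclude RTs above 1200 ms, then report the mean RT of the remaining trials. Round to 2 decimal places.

584.00 ms

Excluded: 1397
Retained (n=11): Σ = 6424
Mean = 6424/11 = 584.0000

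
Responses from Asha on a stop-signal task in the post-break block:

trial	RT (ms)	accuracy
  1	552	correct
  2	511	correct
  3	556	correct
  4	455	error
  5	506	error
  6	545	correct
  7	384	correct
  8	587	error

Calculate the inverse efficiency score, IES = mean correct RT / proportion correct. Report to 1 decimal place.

Correct trials (n=5): 552, 511, 556, 545, 384
Mean correct RT = 2548/5 = 509.6000 ms
Proportion correct = 5/8
IES = 509.6000 / (5/8) = 815.360 ms

815.4 ms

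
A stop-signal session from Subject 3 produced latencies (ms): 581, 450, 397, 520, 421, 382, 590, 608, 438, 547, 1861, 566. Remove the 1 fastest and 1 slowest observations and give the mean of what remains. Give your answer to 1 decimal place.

Sorted: 382, 397, 421, 438, 450, 520, 547, 566, 581, 590, 608, 1861
Drop lowest 1 (382) and highest 1 (1861)
Remaining (n=10): Σ = 5118, mean = 5118/10 = 511.800

511.8 ms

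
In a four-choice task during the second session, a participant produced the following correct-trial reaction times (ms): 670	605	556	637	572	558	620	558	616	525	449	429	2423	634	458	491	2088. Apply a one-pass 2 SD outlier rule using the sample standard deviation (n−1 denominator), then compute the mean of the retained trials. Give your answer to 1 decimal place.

558.5 ms

n = 17, ΣRT = 12889, M = 758.176
Σ(x−M)² = 5216202.47; s = √(5216202.47/16) = 570.975
Cutoffs: 758.176 ± 2·570.975 → [-383.8, 1900.1]
Outside: 2088, 2423 → excluded.
Retained (n=15): Σ = 8378, mean = 8378/15 = 558.533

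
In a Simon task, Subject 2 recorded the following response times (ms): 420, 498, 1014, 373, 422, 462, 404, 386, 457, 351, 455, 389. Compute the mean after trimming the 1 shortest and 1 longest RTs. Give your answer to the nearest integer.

Sorted: 351, 373, 386, 389, 404, 420, 422, 455, 457, 462, 498, 1014
Drop lowest 1 (351) and highest 1 (1014)
Remaining (n=10): Σ = 4266, mean = 4266/10 = 426.600

427 ms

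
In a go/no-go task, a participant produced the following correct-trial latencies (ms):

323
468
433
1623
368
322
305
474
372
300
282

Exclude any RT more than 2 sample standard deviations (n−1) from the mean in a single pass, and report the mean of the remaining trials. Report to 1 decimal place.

364.7 ms

n = 11, ΣRT = 5270, M = 479.091
Σ(x−M)² = 1484878.91; s = √(1484878.91/10) = 385.341
Cutoffs: 479.091 ± 2·385.341 → [-291.6, 1249.8]
Outside: 1623 → excluded.
Retained (n=10): Σ = 3647, mean = 3647/10 = 364.700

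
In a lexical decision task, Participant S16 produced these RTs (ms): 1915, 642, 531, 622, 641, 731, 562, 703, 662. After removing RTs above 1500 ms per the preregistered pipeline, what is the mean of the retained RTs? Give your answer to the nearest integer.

Excluded: 1915
Retained (n=8): Σ = 5094
Mean = 5094/8 = 636.7500

637 ms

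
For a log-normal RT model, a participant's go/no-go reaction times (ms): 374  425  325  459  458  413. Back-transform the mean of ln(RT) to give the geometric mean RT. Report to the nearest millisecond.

406 ms

ln(RT): 5.9243, 6.0521, 5.7838, 6.1291, 6.1269, 6.0234
Mean ln(RT) = 36.0395/6 = 6.00659
Geometric mean = exp(6.00659) = 406.10 ms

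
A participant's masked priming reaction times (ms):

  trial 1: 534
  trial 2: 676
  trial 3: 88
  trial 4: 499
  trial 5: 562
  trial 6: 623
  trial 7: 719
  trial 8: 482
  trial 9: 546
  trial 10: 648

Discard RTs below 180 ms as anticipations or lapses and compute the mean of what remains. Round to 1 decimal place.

Excluded: 88
Retained (n=9): Σ = 5289
Mean = 5289/9 = 587.6667

587.7 ms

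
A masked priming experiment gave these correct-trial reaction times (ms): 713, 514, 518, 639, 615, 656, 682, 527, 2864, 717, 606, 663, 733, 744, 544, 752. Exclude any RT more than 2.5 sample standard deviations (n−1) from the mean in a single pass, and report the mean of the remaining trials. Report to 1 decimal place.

641.5 ms

n = 16, ΣRT = 12487, M = 780.438
Σ(x−M)² = 4730955.94; s = √(4730955.94/15) = 561.602
Cutoffs: 780.438 ± 2.5·561.602 → [-623.6, 2184.4]
Outside: 2864 → excluded.
Retained (n=15): Σ = 9623, mean = 9623/15 = 641.533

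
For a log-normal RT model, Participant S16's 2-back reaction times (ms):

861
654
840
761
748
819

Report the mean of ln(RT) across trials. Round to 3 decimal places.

6.656

ln(RT): 6.7581, 6.4831, 6.7334, 6.6346, 6.6174, 6.7081
Σ ln(RT) = 39.9347
Mean = 39.9347/6 = 6.65579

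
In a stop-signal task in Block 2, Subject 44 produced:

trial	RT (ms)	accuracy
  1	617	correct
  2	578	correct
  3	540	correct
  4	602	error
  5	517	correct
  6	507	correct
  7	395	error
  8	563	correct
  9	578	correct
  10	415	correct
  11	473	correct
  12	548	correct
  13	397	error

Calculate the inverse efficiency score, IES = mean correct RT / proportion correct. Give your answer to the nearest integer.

694 ms

Correct trials (n=10): 617, 578, 540, 517, 507, 563, 578, 415, 473, 548
Mean correct RT = 5336/10 = 533.6000 ms
Proportion correct = 10/13
IES = 533.6000 / (10/13) = 693.680 ms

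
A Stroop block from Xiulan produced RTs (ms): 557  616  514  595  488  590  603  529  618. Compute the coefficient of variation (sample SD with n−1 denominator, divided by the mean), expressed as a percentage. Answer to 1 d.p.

n = 9, Σ = 5110, M = 567.7778
Σ(x−M)² = 18199.556; s = √(18199.556/8) = 47.6964
CV = 47.6964 / 567.7778 = 0.08401 = 8.401%

8.4%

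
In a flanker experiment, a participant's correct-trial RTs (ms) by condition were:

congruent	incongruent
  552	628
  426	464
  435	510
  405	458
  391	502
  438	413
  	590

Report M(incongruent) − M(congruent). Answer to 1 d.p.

M(congruent) = 2647/6 = 441.167
M(incongruent) = 3565/7 = 509.286
Difference = 509.286 − 441.167 = 68.119 ms

68.1 ms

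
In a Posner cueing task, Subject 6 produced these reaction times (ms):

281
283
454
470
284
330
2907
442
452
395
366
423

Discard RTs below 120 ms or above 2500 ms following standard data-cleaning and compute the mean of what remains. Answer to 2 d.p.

380.00 ms

Excluded: 2907
Retained (n=11): Σ = 4180
Mean = 4180/11 = 380.0000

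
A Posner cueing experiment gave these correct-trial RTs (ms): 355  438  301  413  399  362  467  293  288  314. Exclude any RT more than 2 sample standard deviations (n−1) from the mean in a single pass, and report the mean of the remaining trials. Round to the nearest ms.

n = 10, ΣRT = 3630, M = 363.000
Σ(x−M)² = 37072.00; s = √(37072.00/9) = 64.180
Cutoffs: 363.000 ± 2·64.180 → [234.6, 491.4]
No RTs fall outside the cutoffs; all 10 retained. Mean = 3630/10 = 363.000

363 ms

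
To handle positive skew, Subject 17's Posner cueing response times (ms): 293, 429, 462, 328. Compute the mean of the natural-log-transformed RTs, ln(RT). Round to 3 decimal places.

5.918

ln(RT): 5.6802, 6.0615, 6.1356, 5.7930
Σ ln(RT) = 23.6702
Mean = 23.6702/4 = 5.91755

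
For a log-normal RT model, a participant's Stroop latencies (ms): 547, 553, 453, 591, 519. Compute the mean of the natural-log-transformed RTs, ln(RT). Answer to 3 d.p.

ln(RT): 6.3044, 6.3154, 6.1159, 6.3818, 6.2519
Σ ln(RT) = 31.3694
Mean = 31.3694/5 = 6.27388

6.274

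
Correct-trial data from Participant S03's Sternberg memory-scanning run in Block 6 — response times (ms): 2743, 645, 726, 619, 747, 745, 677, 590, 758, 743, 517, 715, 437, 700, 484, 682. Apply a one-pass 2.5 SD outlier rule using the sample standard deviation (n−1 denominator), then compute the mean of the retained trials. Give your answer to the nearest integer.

n = 16, ΣRT = 12528, M = 783.000
Σ(x−M)² = 4245826.00; s = √(4245826.00/15) = 532.029
Cutoffs: 783.000 ± 2.5·532.029 → [-547.1, 2113.1]
Outside: 2743 → excluded.
Retained (n=15): Σ = 9785, mean = 9785/15 = 652.333

652 ms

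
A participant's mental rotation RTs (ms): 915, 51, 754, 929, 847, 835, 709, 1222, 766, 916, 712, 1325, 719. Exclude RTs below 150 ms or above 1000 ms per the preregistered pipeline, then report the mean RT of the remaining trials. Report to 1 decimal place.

810.2 ms

Excluded: 51, 1222, 1325
Retained (n=10): Σ = 8102
Mean = 8102/10 = 810.2000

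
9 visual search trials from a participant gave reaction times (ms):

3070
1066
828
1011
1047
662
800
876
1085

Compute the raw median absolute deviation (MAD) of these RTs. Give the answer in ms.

135 ms

Sorted: 662, 800, 828, 876, 1011, 1047, 1066, 1085, 3070 → median = 1011
|x − 1011|: 2059, 55, 183, 0, 36, 349, 211, 135, 74
Sorted deviations: 0, 36, 55, 74, 135, 183, 211, 349, 2059 → MAD = 135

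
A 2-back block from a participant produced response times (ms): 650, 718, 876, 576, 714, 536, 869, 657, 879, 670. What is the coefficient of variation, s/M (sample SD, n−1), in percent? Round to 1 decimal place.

n = 10, Σ = 7145, M = 714.5000
Σ(x−M)² = 137516.500; s = √(137516.500/9) = 123.6107
CV = 123.6107 / 714.5000 = 0.17300 = 17.300%

17.3%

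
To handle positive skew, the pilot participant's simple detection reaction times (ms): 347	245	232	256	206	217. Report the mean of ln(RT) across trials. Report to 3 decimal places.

5.508

ln(RT): 5.8493, 5.5013, 5.4467, 5.5452, 5.3279, 5.3799
Σ ln(RT) = 33.0503
Mean = 33.0503/6 = 5.50838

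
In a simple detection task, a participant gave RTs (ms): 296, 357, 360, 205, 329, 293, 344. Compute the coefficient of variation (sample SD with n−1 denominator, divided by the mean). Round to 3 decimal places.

n = 7, Σ = 2184, M = 312.0000
Σ(x−M)² = 17708.000; s = √(17708.000/6) = 54.3262
CV = 54.3262 / 312.0000 = 0.17412

0.174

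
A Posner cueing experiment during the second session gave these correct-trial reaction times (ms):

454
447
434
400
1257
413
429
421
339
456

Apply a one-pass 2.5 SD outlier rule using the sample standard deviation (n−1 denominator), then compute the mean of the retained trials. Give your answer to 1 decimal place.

421.4 ms

n = 10, ΣRT = 5050, M = 505.000
Σ(x−M)² = 638788.00; s = √(638788.00/9) = 266.414
Cutoffs: 505.000 ± 2.5·266.414 → [-161.0, 1171.0]
Outside: 1257 → excluded.
Retained (n=9): Σ = 3793, mean = 3793/9 = 421.444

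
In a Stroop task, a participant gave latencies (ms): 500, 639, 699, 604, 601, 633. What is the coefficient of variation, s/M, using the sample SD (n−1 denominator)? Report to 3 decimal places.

n = 6, Σ = 3676, M = 612.6667
Σ(x−M)² = 21465.333; s = √(21465.333/5) = 65.5215
CV = 65.5215 / 612.6667 = 0.10694

0.107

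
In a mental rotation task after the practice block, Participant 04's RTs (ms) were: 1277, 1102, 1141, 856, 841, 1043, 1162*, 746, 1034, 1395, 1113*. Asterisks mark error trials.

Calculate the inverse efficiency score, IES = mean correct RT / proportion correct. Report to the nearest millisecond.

1281 ms

Correct trials (n=9): 1277, 1102, 1141, 856, 841, 1043, 746, 1034, 1395
Mean correct RT = 9435/9 = 1048.3333 ms
Proportion correct = 9/11
IES = 1048.3333 / (9/11) = 1281.296 ms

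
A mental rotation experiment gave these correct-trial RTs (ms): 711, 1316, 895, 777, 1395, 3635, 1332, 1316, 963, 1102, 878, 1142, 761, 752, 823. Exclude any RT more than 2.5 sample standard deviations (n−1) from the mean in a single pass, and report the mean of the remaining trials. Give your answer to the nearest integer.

n = 15, ΣRT = 17798, M = 1186.533
Σ(x−M)² = 7228315.73; s = √(7228315.73/14) = 718.546
Cutoffs: 1186.533 ± 2.5·718.546 → [-609.8, 2982.9]
Outside: 3635 → excluded.
Retained (n=14): Σ = 14163, mean = 14163/14 = 1011.643

1012 ms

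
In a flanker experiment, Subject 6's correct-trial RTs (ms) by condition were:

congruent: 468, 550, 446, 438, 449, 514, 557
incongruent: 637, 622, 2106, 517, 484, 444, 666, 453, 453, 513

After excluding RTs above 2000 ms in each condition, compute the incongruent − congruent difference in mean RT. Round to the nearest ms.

43 ms

incongruent: exclude 2106
M(congruent) = 3422/7 = 488.857
M(incongruent) = 4789/9 = 532.111
Difference = 532.111 − 488.857 = 43.254 ms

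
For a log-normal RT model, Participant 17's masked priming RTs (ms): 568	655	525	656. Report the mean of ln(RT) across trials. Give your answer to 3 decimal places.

6.394

ln(RT): 6.3421, 6.4846, 6.2634, 6.4862
Σ ln(RT) = 25.5763
Mean = 25.5763/4 = 6.39408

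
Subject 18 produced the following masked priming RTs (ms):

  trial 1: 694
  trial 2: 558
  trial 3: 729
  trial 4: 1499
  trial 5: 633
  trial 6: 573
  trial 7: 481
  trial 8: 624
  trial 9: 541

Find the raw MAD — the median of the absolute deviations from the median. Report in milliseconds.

70 ms

Sorted: 481, 541, 558, 573, 624, 633, 694, 729, 1499 → median = 624
|x − 624|: 70, 66, 105, 875, 9, 51, 143, 0, 83
Sorted deviations: 0, 9, 51, 66, 70, 83, 105, 143, 875 → MAD = 70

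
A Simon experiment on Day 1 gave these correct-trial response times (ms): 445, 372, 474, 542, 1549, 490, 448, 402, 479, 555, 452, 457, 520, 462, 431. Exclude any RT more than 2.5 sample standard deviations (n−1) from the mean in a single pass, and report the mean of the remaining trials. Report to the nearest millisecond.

466 ms

n = 15, ΣRT = 8078, M = 538.533
Σ(x−M)² = 1126609.73; s = √(1126609.73/14) = 283.676
Cutoffs: 538.533 ± 2.5·283.676 → [-170.7, 1247.7]
Outside: 1549 → excluded.
Retained (n=14): Σ = 6529, mean = 6529/14 = 466.357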